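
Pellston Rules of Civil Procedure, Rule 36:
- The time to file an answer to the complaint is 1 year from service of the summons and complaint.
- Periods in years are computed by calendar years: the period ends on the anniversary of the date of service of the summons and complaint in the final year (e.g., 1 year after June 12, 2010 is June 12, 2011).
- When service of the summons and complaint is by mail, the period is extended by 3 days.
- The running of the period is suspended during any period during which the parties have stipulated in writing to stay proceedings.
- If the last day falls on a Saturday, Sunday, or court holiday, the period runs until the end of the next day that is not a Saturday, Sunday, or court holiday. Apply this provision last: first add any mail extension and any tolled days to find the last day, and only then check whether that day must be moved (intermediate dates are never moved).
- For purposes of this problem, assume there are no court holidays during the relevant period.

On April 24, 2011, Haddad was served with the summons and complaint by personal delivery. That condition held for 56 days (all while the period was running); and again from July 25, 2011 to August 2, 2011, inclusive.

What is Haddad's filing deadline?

1 year after April 24, 2011 is April 24, 2012.
Service was not by mail, so no mail extension applies.
Tolling adds 56 days: April 24, 2012 + 56 days = June 19, 2012.
From July 25, 2011 through August 2, 2011 inclusive is 9 days; tolling adds 9 days: June 19, 2012 + 9 days = June 28, 2012.
June 28, 2012 is a Thursday and not a court holiday, so no extension applies.

June 28, 2012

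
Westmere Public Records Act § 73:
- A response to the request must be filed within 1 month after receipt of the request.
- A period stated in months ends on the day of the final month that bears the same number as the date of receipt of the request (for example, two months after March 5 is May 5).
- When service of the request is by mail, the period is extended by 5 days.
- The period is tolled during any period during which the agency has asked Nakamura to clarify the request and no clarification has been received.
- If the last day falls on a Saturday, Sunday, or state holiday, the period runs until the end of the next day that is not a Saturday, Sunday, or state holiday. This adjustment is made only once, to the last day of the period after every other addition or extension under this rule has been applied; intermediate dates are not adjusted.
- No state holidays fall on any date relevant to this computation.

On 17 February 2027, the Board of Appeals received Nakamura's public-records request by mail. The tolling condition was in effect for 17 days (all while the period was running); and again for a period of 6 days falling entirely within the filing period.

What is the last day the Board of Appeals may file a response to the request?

April 14, 2027

1 month after 17 February 2027 is March 17, 2027.
Service was by mail, adding 5 days: March 17, 2027 + 5 days = March 22, 2027.
Tolling adds 17 days: March 22, 2027 + 17 days = April 8, 2027.
Tolling adds 6 days: April 8, 2027 + 6 days = April 14, 2027.
April 14, 2027 is a Wednesday and not a state holiday, so no extension applies.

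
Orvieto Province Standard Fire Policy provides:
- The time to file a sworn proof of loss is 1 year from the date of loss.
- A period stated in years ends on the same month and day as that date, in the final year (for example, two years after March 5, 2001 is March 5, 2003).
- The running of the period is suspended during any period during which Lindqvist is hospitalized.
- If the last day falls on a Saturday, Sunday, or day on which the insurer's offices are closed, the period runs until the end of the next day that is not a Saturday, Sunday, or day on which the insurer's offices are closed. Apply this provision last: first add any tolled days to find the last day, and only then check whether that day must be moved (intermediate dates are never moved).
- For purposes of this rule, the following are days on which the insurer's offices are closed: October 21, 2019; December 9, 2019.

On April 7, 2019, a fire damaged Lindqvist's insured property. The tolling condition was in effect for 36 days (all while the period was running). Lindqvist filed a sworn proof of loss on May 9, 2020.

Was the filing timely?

Yes

1 year after April 7, 2019 is April 7, 2020.
Tolling adds 36 days: April 7, 2020 + 36 days = May 13, 2020.
May 13, 2020 is a Wednesday and not a day on which the insurer's offices are closed, so no extension applies.
The deadline is May 13, 2020; the filing on May 9, 2020 is on or before that date.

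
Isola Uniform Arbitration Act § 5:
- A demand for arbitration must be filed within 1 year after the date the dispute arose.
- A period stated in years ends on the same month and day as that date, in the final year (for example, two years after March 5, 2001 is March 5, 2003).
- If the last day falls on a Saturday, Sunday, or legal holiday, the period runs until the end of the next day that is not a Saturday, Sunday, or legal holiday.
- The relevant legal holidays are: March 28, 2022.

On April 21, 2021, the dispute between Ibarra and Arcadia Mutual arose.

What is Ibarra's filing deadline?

April 21, 2022

1 year after April 21, 2021 is April 21, 2022.
April 21, 2022 is a Thursday and not a legal holiday, so no extension applies.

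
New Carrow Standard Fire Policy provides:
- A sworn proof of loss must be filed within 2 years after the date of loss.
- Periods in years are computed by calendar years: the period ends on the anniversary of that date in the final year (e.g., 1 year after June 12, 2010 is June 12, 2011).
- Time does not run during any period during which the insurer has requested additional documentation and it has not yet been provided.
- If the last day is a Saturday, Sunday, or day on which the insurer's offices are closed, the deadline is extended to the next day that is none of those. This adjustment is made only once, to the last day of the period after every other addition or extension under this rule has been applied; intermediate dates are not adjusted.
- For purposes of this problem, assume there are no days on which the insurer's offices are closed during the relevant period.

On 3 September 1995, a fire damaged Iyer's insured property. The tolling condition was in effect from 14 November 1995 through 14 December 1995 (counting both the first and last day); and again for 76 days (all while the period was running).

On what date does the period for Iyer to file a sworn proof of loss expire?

2 years after 3 September 1995 is September 3, 1997.
From November 14, 1995 through December 14, 1995 inclusive is 31 days; tolling adds 31 days: September 3, 1997 + 31 days = October 4, 1997.
Tolling adds 76 days: October 4, 1997 + 76 days = December 19, 1997.
December 19, 1997 is a Friday and not a day on which the insurer's offices are closed, so no extension applies.

December 19, 1997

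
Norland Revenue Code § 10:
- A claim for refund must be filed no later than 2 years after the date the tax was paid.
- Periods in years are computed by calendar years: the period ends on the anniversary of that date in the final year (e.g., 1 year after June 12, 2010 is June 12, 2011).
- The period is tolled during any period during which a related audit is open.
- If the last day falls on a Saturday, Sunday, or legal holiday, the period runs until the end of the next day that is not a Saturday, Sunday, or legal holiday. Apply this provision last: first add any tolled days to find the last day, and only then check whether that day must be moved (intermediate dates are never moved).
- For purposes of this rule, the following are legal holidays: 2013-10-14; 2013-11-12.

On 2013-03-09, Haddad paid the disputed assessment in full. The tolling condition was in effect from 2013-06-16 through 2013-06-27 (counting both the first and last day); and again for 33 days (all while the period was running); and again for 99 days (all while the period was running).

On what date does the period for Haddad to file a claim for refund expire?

July 31, 2015

2 years after 2013-03-09 is March 9, 2015.
From June 16, 2013 through June 27, 2013 inclusive is 12 days; tolling adds 12 days: March 9, 2015 + 12 days = March 21, 2015.
Tolling adds 33 days: March 21, 2015 + 33 days = April 23, 2015.
Tolling adds 99 days: April 23, 2015 + 99 days = July 31, 2015.
July 31, 2015 is a Friday and not a legal holiday, so no extension applies.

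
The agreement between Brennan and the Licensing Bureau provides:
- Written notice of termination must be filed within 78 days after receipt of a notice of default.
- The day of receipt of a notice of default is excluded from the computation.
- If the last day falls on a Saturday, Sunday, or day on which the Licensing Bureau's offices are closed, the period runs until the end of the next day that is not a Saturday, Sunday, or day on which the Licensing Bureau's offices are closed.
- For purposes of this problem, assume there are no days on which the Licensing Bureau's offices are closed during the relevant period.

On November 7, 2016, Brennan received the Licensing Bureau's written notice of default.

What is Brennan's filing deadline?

January 24, 2017

78 days after November 7, 2016 is January 24, 2017.
January 24, 2017 is a Tuesday and not a day on which the Licensing Bureau's offices are closed, so no extension applies.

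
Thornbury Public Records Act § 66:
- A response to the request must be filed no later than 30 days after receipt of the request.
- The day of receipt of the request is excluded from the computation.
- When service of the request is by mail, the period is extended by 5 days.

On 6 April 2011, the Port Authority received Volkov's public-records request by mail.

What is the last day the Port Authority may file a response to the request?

30 days after 6 April 2011 is May 6, 2011.
Service was by mail, adding 5 days: May 6, 2011 + 5 days = May 11, 2011.

May 11, 2011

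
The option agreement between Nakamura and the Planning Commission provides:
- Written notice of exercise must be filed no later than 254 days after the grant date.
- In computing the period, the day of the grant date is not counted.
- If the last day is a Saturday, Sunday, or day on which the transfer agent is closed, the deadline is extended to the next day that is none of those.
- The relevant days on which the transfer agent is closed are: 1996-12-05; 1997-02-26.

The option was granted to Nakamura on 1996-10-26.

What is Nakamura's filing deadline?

July 7, 1997

254 days after 1996-10-26 is July 7, 1997.
July 7, 1997 is a Monday and not a day on which the transfer agent is closed, so no extension applies.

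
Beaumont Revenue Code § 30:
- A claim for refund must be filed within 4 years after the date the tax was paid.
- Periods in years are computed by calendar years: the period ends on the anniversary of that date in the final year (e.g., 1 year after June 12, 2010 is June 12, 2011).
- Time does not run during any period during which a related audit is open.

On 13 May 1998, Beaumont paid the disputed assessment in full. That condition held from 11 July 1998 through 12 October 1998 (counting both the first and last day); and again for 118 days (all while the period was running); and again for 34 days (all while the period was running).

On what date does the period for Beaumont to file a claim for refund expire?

January 14, 2003

4 years after 13 May 1998 is May 13, 2002.
From July 11, 1998 through October 12, 1998 inclusive is 94 days; tolling adds 94 days: May 13, 2002 + 94 days = August 15, 2002.
Tolling adds 118 days: August 15, 2002 + 118 days = December 11, 2002.
Tolling adds 34 days: December 11, 2002 + 34 days = January 14, 2003.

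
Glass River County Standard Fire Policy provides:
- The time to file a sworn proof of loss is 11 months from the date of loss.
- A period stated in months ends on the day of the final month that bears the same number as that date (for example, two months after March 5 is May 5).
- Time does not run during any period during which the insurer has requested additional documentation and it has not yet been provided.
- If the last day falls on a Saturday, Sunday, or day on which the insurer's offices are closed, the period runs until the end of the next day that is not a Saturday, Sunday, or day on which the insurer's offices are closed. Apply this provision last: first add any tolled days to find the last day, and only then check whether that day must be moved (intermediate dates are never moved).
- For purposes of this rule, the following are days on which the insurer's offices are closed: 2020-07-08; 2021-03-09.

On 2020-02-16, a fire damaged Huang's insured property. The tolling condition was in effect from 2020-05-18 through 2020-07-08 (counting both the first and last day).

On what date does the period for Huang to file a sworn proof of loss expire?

11 months after 2020-02-16 is January 16, 2021.
From May 18, 2020 through July 8, 2020 inclusive is 52 days; tolling adds 52 days: January 16, 2021 + 52 days = March 9, 2021.
March 9, 2021 is a listed holiday. The next qualifying day is March 10, 2021.

March 10, 2021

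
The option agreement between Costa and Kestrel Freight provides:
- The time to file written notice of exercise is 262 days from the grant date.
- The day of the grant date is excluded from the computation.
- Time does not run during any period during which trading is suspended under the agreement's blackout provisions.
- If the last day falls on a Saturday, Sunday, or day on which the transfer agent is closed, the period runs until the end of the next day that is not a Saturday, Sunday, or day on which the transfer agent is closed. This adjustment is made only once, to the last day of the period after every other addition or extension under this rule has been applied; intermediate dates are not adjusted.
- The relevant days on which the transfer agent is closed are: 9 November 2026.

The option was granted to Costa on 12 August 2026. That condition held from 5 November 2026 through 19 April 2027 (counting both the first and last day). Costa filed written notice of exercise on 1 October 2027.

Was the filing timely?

262 days after 12 August 2026 is May 1, 2027.
From November 5, 2026 through April 19, 2027 inclusive is 166 days; tolling adds 166 days: May 1, 2027 + 166 days = October 14, 2027.
October 14, 2027 is a Thursday and not a day on which the transfer agent is closed, so no extension applies.
The deadline is October 14, 2027; the filing on October 1, 2027 is on or before that date.

Yes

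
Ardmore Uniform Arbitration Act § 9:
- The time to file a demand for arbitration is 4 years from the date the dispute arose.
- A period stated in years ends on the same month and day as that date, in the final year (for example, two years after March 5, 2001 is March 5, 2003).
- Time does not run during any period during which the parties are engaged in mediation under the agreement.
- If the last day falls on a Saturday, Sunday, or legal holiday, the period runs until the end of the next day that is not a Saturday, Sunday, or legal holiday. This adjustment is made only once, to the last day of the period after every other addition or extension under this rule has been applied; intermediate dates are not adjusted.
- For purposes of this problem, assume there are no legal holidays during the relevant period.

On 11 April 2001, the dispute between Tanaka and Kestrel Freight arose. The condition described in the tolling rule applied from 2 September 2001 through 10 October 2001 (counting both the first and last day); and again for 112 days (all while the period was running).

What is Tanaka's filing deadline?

4 years after 11 April 2001 is April 11, 2005.
From September 2, 2001 through October 10, 2001 inclusive is 39 days; tolling adds 39 days: April 11, 2005 + 39 days = May 20, 2005.
Tolling adds 112 days: May 20, 2005 + 112 days = September 9, 2005.
September 9, 2005 is a Friday and not a legal holiday, so no extension applies.

September 9, 2005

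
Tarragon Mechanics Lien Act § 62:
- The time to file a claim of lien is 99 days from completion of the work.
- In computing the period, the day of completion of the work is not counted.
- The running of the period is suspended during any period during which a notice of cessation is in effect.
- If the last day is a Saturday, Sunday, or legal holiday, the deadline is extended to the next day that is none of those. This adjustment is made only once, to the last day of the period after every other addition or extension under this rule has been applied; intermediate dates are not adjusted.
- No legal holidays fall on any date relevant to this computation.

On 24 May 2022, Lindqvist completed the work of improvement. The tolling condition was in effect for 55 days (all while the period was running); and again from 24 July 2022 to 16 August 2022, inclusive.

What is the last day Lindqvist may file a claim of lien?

99 days after 24 May 2022 is August 31, 2022.
Tolling adds 55 days: August 31, 2022 + 55 days = October 25, 2022.
From July 24, 2022 through August 16, 2022 inclusive is 24 days; tolling adds 24 days: October 25, 2022 + 24 days = November 18, 2022.
November 18, 2022 is a Friday and not a legal holiday, so no extension applies.

November 18, 2022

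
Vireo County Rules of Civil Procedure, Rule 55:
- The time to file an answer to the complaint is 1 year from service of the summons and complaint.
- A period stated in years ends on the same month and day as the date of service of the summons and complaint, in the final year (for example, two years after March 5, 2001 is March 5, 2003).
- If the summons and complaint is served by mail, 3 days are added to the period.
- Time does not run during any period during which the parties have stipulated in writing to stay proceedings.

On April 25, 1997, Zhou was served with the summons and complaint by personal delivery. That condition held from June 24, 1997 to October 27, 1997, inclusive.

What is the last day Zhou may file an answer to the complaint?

August 29, 1998

1 year after April 25, 1997 is April 25, 1998.
Service was not by mail, so no mail extension applies.
From June 24, 1997 through October 27, 1997 inclusive is 126 days; tolling adds 126 days: April 25, 1998 + 126 days = August 29, 1998.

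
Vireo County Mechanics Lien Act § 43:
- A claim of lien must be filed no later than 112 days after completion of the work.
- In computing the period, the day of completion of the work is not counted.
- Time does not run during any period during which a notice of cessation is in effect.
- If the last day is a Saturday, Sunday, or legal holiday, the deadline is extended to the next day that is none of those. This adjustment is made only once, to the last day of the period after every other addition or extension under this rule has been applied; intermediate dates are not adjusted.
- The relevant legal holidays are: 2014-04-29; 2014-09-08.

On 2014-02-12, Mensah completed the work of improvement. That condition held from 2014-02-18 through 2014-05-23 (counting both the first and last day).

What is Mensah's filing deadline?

112 days after 2014-02-12 is June 4, 2014.
From February 18, 2014 through May 23, 2014 inclusive is 95 days; tolling adds 95 days: June 4, 2014 + 95 days = September 7, 2014.
September 7, 2014 is Sunday; September 8, 2014 is a listed holiday. The next qualifying day is September 9, 2014.

September 9, 2014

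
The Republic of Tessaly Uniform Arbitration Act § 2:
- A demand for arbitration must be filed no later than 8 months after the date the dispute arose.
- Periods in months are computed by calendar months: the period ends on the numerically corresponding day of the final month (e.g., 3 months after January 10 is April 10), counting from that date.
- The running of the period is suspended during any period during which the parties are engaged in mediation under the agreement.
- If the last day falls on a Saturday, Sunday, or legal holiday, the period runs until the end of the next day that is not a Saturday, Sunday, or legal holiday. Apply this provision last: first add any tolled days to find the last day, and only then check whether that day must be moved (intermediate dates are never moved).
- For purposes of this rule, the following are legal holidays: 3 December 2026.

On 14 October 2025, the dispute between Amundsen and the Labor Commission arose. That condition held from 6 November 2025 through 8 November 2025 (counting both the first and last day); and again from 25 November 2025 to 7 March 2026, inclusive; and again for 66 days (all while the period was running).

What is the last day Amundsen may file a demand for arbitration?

December 4, 2026

8 months after 14 October 2025 is June 14, 2026.
From November 6, 2025 through November 8, 2025 inclusive is 3 days; tolling adds 3 days: June 14, 2026 + 3 days = June 17, 2026.
From November 25, 2025 through March 7, 2026 inclusive is 103 days; tolling adds 103 days: June 17, 2026 + 103 days = September 28, 2026.
Tolling adds 66 days: September 28, 2026 + 66 days = December 3, 2026.
December 3, 2026 is a listed holiday. The next qualifying day is December 4, 2026.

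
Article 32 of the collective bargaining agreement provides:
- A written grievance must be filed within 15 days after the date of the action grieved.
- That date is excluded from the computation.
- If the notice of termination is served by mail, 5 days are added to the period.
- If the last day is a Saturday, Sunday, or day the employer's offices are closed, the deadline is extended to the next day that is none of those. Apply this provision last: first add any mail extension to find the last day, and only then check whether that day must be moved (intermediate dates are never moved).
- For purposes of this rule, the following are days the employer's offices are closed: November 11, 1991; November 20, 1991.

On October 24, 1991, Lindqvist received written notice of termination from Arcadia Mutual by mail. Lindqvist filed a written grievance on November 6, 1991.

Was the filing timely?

Yes

15 days after October 24, 1991 is November 8, 1991.
Service was by mail, adding 5 days: November 8, 1991 + 5 days = November 13, 1991.
November 13, 1991 is a Wednesday and not a day the employer's offices are closed, so no extension applies.
The deadline is November 13, 1991; the filing on November 6, 1991 is on or before that date.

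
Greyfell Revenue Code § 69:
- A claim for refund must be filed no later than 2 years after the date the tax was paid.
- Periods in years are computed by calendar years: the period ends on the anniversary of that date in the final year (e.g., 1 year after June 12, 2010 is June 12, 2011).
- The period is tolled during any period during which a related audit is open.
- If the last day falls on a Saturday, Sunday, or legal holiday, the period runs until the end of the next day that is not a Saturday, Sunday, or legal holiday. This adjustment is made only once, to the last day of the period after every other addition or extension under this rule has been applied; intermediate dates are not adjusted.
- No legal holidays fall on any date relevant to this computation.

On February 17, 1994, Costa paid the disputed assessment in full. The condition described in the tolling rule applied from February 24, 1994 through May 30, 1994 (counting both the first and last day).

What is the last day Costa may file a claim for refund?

2 years after February 17, 1994 is February 17, 1996.
From February 24, 1994 through May 30, 1994 inclusive is 96 days; tolling adds 96 days: February 17, 1996 + 96 days = May 23, 1996.
May 23, 1996 is a Thursday and not a legal holiday, so no extension applies.

May 23, 1996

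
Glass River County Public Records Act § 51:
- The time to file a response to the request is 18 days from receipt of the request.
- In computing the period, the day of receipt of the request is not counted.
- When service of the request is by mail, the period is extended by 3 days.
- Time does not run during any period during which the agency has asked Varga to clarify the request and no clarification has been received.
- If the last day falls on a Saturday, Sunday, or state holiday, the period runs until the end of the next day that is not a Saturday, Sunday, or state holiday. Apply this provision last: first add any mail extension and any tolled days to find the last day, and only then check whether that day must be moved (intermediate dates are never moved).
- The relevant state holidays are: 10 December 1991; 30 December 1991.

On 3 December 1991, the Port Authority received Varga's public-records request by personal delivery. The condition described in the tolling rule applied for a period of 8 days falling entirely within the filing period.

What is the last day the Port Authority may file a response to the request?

18 days after 3 December 1991 is December 21, 1991.
Service was not by mail, so no mail extension applies.
Tolling adds 8 days: December 21, 1991 + 8 days = December 29, 1991.
December 29, 1991 is Sunday; December 30, 1991 is a listed holiday. The next qualifying day is December 31, 1991.

December 31, 1991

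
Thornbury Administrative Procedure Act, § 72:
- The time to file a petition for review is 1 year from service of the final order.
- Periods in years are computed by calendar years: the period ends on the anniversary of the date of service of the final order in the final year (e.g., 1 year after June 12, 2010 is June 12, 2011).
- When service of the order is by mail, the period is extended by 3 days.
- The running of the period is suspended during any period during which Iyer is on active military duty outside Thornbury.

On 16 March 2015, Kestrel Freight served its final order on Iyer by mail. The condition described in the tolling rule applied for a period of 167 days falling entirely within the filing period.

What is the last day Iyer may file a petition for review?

September 2, 2016

1 year after 16 March 2015 is March 16, 2016.
Service was by mail, adding 3 days: March 16, 2016 + 3 days = March 19, 2016.
Tolling adds 167 days: March 19, 2016 + 167 days = September 2, 2016.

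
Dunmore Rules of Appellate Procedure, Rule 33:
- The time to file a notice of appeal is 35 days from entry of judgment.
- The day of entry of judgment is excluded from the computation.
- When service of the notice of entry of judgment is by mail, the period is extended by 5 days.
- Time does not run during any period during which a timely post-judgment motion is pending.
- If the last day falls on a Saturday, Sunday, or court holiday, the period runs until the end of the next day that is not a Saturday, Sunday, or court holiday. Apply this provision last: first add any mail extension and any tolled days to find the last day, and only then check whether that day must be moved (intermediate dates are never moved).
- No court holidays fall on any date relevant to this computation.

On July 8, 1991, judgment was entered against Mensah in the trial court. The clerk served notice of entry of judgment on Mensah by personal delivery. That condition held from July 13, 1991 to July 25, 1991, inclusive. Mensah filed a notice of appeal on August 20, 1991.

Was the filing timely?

Yes

35 days after July 8, 1991 is August 12, 1991.
Service was not by mail, so no mail extension applies.
From July 13, 1991 through July 25, 1991 inclusive is 13 days; tolling adds 13 days: August 12, 1991 + 13 days = August 25, 1991.
August 25, 1991 is Sunday. The next qualifying day is August 26, 1991.
The deadline is August 26, 1991; the filing on August 20, 1991 is on or before that date.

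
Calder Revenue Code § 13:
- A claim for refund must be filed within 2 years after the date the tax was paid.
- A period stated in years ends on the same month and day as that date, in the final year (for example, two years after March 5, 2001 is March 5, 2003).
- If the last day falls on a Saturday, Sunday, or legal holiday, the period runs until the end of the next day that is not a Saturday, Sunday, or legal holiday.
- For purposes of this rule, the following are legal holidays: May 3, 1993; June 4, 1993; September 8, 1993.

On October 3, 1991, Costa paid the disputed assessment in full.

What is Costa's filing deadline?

2 years after October 3, 1991 is October 3, 1993.
October 3, 1993 is Sunday. The next qualifying day is October 4, 1993.

October 4, 1993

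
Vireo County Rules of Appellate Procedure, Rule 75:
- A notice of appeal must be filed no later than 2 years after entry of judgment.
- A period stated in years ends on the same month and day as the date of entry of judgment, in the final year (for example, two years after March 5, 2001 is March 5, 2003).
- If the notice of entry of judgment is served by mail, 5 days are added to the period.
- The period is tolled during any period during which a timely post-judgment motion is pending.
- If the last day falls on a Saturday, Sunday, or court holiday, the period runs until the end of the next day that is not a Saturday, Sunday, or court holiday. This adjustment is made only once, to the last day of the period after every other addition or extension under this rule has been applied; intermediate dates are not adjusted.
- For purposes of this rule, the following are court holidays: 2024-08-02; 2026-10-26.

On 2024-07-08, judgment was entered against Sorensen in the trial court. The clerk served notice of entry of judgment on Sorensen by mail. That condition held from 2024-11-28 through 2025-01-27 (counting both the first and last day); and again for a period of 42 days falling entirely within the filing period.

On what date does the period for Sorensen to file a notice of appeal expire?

2 years after 2024-07-08 is July 8, 2026.
Service was by mail, adding 5 days: July 8, 2026 + 5 days = July 13, 2026.
From November 28, 2024 through January 27, 2025 inclusive is 61 days; tolling adds 61 days: July 13, 2026 + 61 days = September 12, 2026.
Tolling adds 42 days: September 12, 2026 + 42 days = October 24, 2026.
October 24, 2026 is Saturday; October 25, 2026 is Sunday; October 26, 2026 is a listed holiday. The next qualifying day is October 27, 2026.

October 27, 2026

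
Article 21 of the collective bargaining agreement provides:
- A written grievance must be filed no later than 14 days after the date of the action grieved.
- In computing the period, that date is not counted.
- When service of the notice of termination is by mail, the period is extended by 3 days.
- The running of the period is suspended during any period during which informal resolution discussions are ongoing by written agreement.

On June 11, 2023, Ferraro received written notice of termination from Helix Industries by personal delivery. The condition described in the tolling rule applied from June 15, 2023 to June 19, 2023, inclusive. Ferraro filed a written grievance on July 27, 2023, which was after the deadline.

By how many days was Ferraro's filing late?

14 days after June 11, 2023 is June 25, 2023.
Service was not by mail, so no mail extension applies.
From June 15, 2023 through June 19, 2023 inclusive is 5 days; tolling adds 5 days: June 25, 2023 + 5 days = June 30, 2023.
The deadline is June 30, 2023; from June 30, 2023 to July 27, 2023 is 27 days.

27 days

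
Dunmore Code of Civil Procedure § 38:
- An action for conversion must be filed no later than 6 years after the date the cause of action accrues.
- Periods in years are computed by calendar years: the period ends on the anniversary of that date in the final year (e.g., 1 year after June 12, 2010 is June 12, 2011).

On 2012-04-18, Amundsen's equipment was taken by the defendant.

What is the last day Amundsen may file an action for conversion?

6 years after 2012-04-18 is April 18, 2018.

April 18, 2018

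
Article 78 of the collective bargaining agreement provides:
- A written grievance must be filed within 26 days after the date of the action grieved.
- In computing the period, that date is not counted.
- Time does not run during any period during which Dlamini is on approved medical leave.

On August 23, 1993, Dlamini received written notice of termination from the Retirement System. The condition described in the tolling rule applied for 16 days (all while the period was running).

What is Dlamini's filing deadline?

October 4, 1993

26 days after August 23, 1993 is September 18, 1993.
Tolling adds 16 days: September 18, 1993 + 16 days = October 4, 1993.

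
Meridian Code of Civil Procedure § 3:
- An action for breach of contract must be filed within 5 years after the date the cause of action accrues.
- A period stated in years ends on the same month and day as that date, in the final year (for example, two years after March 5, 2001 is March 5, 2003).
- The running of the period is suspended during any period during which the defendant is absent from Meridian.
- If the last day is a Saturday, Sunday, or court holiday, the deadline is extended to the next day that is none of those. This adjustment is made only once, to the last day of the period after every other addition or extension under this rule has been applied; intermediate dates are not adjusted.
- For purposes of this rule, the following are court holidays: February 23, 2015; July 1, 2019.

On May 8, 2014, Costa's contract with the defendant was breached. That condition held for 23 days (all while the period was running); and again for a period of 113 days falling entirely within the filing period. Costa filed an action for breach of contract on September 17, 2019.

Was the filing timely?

Yes

5 years after May 8, 2014 is May 8, 2019.
Tolling adds 23 days: May 8, 2019 + 23 days = May 31, 2019.
Tolling adds 113 days: May 31, 2019 + 113 days = September 21, 2019.
September 21, 2019 is Saturday; September 22, 2019 is Sunday. The next qualifying day is September 23, 2019.
The deadline is September 23, 2019; the filing on September 17, 2019 is on or before that date.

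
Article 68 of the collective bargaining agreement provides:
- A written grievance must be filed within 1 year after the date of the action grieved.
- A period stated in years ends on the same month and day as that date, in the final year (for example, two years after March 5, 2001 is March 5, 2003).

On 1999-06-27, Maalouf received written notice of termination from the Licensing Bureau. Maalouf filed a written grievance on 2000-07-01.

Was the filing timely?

No

1 year after 1999-06-27 is June 27, 2000.
The deadline is June 27, 2000; the filing on July 1, 2000 is after that date.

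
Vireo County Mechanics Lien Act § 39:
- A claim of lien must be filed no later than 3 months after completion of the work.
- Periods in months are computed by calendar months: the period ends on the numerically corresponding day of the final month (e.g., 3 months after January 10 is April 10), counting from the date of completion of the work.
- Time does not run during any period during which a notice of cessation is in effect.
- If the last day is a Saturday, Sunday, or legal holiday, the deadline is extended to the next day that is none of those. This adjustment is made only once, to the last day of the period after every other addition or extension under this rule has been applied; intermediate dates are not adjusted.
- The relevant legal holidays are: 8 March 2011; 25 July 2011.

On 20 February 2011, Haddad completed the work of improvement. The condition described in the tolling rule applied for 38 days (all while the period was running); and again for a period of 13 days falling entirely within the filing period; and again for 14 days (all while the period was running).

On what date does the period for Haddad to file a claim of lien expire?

3 months after 20 February 2011 is May 20, 2011.
Tolling adds 38 days: May 20, 2011 + 38 days = June 27, 2011.
Tolling adds 13 days: June 27, 2011 + 13 days = July 10, 2011.
Tolling adds 14 days: July 10, 2011 + 14 days = July 24, 2011.
July 24, 2011 is Sunday; July 25, 2011 is a listed holiday. The next qualifying day is July 26, 2011.

July 26, 2011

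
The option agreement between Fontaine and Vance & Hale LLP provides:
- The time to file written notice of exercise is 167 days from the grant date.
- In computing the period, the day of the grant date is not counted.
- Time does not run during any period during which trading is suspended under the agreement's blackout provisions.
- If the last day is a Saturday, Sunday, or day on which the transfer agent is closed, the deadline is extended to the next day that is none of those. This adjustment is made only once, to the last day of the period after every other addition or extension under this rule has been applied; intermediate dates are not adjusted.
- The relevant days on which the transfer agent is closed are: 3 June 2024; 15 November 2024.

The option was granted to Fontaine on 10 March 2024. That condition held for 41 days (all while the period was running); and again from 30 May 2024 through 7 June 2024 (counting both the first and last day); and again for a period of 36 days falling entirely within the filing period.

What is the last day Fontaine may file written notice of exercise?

November 18, 2024

167 days after 10 March 2024 is August 24, 2024.
Tolling adds 41 days: August 24, 2024 + 41 days = October 4, 2024.
From May 30, 2024 through June 7, 2024 inclusive is 9 days; tolling adds 9 days: October 4, 2024 + 9 days = October 13, 2024.
Tolling adds 36 days: October 13, 2024 + 36 days = November 18, 2024.
November 18, 2024 is a Monday and not a day on which the transfer agent is closed, so no extension applies.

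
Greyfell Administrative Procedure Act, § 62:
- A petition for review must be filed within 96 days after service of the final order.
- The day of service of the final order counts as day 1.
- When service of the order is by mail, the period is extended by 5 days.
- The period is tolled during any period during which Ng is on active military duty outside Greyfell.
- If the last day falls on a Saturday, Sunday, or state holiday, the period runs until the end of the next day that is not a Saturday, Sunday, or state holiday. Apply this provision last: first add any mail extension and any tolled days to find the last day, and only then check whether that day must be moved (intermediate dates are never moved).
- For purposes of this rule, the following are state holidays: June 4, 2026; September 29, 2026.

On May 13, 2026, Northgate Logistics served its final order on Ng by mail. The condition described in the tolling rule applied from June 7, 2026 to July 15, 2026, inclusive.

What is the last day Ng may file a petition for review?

September 30, 2026

Counting May 13, 2026 as day 1, day 96 is August 16, 2026.
Service was by mail, adding 5 days: August 16, 2026 + 5 days = August 21, 2026.
From June 7, 2026 through July 15, 2026 inclusive is 39 days; tolling adds 39 days: August 21, 2026 + 39 days = September 29, 2026.
September 29, 2026 is a listed holiday. The next qualifying day is September 30, 2026.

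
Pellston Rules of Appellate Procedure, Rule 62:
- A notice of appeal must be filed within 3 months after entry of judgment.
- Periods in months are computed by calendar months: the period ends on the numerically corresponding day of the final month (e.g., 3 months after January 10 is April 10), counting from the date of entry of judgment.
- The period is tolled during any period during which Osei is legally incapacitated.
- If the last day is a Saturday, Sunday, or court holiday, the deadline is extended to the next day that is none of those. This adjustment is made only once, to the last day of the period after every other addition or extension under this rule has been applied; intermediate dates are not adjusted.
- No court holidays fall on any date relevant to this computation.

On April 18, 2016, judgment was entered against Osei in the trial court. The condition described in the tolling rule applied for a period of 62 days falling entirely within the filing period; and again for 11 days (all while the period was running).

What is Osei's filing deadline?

3 months after April 18, 2016 is July 18, 2016.
Tolling adds 62 days: July 18, 2016 + 62 days = September 18, 2016.
Tolling adds 11 days: September 18, 2016 + 11 days = September 29, 2016.
September 29, 2016 is a Thursday and not a court holiday, so no extension applies.

September 29, 2016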